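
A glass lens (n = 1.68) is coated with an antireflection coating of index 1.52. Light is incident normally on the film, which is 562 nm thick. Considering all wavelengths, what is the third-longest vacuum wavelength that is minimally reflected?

683 nm

Top surface (1.0 → 1.52): reflection off a higher-index medium gives a half-wave phase shift.
Bottom surface (1.52 → 1.68): reflection off a higher-index medium gives a half-wave phase shift.
Net: no relative phase inversion (both shifts match).
For weak reflection here: 2 n t = (m + ½) λ.
λ = 2 n t / (m + ½). The third-longest wavelength is m = 2: λ = 2 × 1.52 × 562 / 2.50 = 683 nm.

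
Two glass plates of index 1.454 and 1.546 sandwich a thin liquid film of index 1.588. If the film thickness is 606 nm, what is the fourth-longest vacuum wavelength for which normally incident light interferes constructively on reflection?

Ray reflecting at the top interface goes from n = 1.454 toward n = 1.588: a half-wave phase shift.
At the lower boundary (n = 1.588 to n = 1.546) the reflected ray undergoes no phase shift.
The two reflections differ by half a wavelength.
So the condition for constructive reflection is 2 n t = (m + ½) λ.
λ = 2 n t / (m + ½). The fourth-longest wavelength is m = 3: λ = 2 × 1.588 × 606 / 3.50 = 550 nm.

550 nm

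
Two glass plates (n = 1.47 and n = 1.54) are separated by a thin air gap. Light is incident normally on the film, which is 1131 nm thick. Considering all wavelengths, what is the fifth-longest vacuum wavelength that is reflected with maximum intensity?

Ray reflecting at the top interface goes from n = 1.47 toward n = 1.0: no phase shift.
Ray reflecting at the bottom interface goes from n = 1.0 toward n = 1.54: a half-wave phase shift.
Net: one phase inversion between the two reflected rays.
So the condition for constructive reflection is 2 n t = (m + ½) λ.
λ = 2 n t / (m + ½). The fifth-longest wavelength is m = 4: λ = 2 × 1.0 × 1131 / 4.50 = 503 nm.

503 nm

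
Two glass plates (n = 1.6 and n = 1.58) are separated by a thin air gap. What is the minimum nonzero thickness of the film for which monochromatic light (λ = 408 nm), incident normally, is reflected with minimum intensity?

At the upper boundary (n = 1.6 to n = 1.0) the reflected ray undergoes no phase shift.
Bottom surface (1.0 → 1.58): reflection off a higher-index medium gives a half-wave phase shift.
Exactly one π shift → a net half-wave offset.
So the condition for destructive reflection is 2 n t = m λ.
Minimum nonzero at m = 1: t = λ / (2 n) = 408 / (2 × 1.0) = 204 nm.

204 nm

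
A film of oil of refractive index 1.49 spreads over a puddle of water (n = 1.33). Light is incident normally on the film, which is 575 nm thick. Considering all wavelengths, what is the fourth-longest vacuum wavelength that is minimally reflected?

Top surface (1.0 → 1.49): reflection off a higher-index medium gives a half-wave phase shift.
Bottom surface (1.49 → 1.33): reflection off a lower-index medium gives no phase shift.
The two reflections differ by half a wavelength.
With one net inversion, destructive interference in reflection requires 2 n t = m λ.
λ = 2 n t / m. The fourth-longest wavelength is m = 4: λ = 2 × 1.49 × 575 / 4.00 = 428 nm.

428 nm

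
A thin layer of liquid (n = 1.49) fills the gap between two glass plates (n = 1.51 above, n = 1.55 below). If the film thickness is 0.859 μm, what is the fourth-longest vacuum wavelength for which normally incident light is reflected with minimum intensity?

640 nm

At the upper boundary (n = 1.51 to n = 1.49) the reflected ray undergoes no phase shift.
Bottom surface (1.49 → 1.55): reflection off a higher-index medium gives a half-wave phase shift.
The two reflections differ by half a wavelength.
With one net inversion, destructive interference in reflection requires 2 n t = m λ.
λ = 2 n t / m. The fourth-longest wavelength is m = 4: λ = 2 × 1.49 × 859 / 4.00 = 640 nm.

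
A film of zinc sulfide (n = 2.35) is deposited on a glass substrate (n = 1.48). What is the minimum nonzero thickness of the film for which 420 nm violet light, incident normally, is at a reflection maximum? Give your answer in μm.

0.0447 μm

Ray reflecting at the top interface goes from n = 1.0 toward n = 2.35: a half-wave phase shift.
Ray reflecting at the bottom interface goes from n = 2.35 toward n = 1.48: no phase shift.
Net: one phase inversion between the two reflected rays.
So the condition for constructive reflection is 2 n t = (m + ½) λ.
Minimum at m = 0: t = λ / (4 n) = 420 / (4 × 2.35) = 44.7 nm.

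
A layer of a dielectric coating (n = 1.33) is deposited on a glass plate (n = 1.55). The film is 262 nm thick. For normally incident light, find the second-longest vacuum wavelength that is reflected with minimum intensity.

Ray reflecting at the top interface goes from n = 1.0 toward n = 1.33: a half-wave phase shift.
Bottom surface (1.33 → 1.55): reflection off a higher-index medium gives a half-wave phase shift.
The two reflections carry the same phase change, so no net offset.
With no net inversion, destructive interference in reflection requires 2 n t = (m + ½) λ.
λ = 2 n t / (m + ½). The second-longest wavelength is m = 1: λ = 2 × 1.33 × 262 / 1.50 = 465 nm.

465 nm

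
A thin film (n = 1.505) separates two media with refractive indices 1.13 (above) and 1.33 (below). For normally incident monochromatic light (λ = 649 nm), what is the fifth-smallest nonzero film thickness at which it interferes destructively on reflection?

1078 nm

Ray reflecting at the top interface goes from n = 1.13 toward n = 1.505: a half-wave phase shift.
Ray reflecting at the bottom interface goes from n = 1.505 toward n = 1.33: no phase shift.
Net: one phase inversion between the two reflected rays.
For minimum reflection here: 2 n t = m λ.
The fifth-smallest nonzero thickness corresponds to m = 5: t = m λ / (2 n) = 5.00 × 649 / (2 × 1.505) = 1078 nm.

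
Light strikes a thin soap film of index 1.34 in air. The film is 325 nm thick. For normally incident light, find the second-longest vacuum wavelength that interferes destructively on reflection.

Ray reflecting at the top interface goes from n = 1.0 toward n = 1.34: a half-wave phase shift.
Ray reflecting at the bottom interface goes from n = 1.34 toward n = 1.0: no phase shift.
Exactly one π shift → a net half-wave offset.
For minimum reflection here: 2 n t = m λ.
λ = 2 n t / m. The second-longest wavelength is m = 2: λ = 2 × 1.34 × 325 / 2.00 = 436 nm.

436 nm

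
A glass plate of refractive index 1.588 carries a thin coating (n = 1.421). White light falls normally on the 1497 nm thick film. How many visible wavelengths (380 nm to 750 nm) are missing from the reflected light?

5

Ray reflecting at the top interface goes from n = 1.0 toward n = 1.421: a half-wave phase shift.
At the lower boundary (n = 1.421 to n = 1.588) the reflected ray undergoes a half-wave phase shift.
Zero or two π shifts → no net half-wave offset.
For weak reflection here: 2 n t = (m + ½) λ.
λ = 2 n t / (m + ½) = 4254 / (m + ½) nm.
m=5: 774 nm (IR); m=6: 655 nm (visible); m=7: 567 nm (visible); m=8: 501 nm (visible); m=9: 448 nm (visible); m=10: 405 nm (visible); m=11: 370 nm (UV).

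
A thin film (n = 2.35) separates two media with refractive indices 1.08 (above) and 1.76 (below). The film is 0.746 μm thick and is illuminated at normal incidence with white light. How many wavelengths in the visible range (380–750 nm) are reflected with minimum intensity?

Ray reflecting at the top interface goes from n = 1.08 toward n = 2.35: a half-wave phase shift.
Bottom surface (2.35 → 1.76): reflection off a lower-index medium gives no phase shift.
Exactly one π shift → a net half-wave offset.
So the condition for destructive reflection is 2 n t = m λ.
λ = 2 n t / m = 3506 / m nm.
m=4: 877 nm (IR); m=5: 701 nm (visible); m=6: 584 nm (visible); m=7: 501 nm (visible); m=8: 438 nm (visible); m=9: 390 nm (visible); m=10: 351 nm (UV).

5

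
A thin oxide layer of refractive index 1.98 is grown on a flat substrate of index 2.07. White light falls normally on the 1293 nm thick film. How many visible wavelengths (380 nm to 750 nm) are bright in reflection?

7

At the upper boundary (n = 1.0 to n = 1.98) the reflected ray undergoes a half-wave phase shift.
Bottom surface (1.98 → 2.07): reflection off a higher-index medium gives a half-wave phase shift.
Net: no relative phase inversion (both shifts match).
So the condition for constructive reflection is 2 n t = m λ.
λ = 2 n t / m = 5120 / m nm.
m=6: 853 nm (IR); m=7: 731 nm (visible); m=8: 640 nm (visible); m=9: 569 nm (visible); m=10: 512 nm (visible); m=11: 465 nm (visible); m=12: 427 nm (visible); m=13: 394 nm (visible); m=14: 366 nm (UV).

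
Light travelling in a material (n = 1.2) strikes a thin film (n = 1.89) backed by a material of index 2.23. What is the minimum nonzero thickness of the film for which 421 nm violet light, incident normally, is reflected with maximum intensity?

Top surface (1.2 → 1.89): reflection off a higher-index medium gives a half-wave phase shift.
Ray reflecting at the bottom interface goes from n = 1.89 toward n = 2.23: a half-wave phase shift.
Zero or two π shifts → no net half-wave offset.
So the condition for constructive reflection is 2 n t = m λ.
Minimum nonzero at m = 1: t = λ / (2 n) = 421 / (2 × 1.89) = 111 nm.

111 nm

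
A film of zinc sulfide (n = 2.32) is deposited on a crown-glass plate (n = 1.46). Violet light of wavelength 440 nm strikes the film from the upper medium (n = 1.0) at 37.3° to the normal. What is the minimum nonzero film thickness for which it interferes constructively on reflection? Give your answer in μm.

At the upper boundary (n = 1.0 to n = 2.32) the reflected ray undergoes a half-wave phase shift.
At the lower boundary (n = 2.32 to n = 1.46) the reflected ray undergoes no phase shift.
The two reflections differ by half a wavelength.
For maximum reflection here: 2 n t cos θ_r = (m + ½) λ.
Snell's law: 1.0 sin 37.3° = 2.32 sin θ_r → sin θ_r = 0.261, cos θ_r = 0.965.
Minimum at m = 0: t = λ / (4 n cos θ_r) = 440 / (4 × 2.32 × 0.965) = 49.1 nm.

0.0491 μm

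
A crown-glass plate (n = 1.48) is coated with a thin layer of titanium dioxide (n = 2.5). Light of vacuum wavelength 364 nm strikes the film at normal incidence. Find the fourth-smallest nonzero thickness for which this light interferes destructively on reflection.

291 nm

Ray reflecting at the top interface goes from n = 1.0 toward n = 2.5: a half-wave phase shift.
At the lower boundary (n = 2.5 to n = 1.48) the reflected ray undergoes no phase shift.
Exactly one π shift → a net half-wave offset.
For dark reflection here: 2 n t = m λ.
The fourth-smallest nonzero thickness corresponds to m = 4: t = m λ / (2 n) = 4.00 × 364 / (2 × 2.5) = 291 nm.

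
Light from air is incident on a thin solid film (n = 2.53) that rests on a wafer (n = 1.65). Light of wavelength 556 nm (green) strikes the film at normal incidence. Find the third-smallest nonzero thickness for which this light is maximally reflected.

275 nm

At the upper boundary (n = 1.0 to n = 2.53) the reflected ray undergoes a half-wave phase shift.
At the lower boundary (n = 2.53 to n = 1.65) the reflected ray undergoes no phase shift.
Exactly one π shift → a net half-wave offset.
With one net inversion, constructive interference in reflection requires 2 n t = (m + ½) λ.
The third-smallest nonzero thickness corresponds to m = 2: t = (m + ½) λ / (2 n) = 2.50 × 556 / (2 × 2.53) = 275 nm.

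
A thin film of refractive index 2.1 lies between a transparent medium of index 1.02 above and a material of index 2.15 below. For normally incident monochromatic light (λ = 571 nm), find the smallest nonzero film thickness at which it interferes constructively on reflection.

136 nm

At the upper boundary (n = 1.02 to n = 2.1) the reflected ray undergoes a half-wave phase shift.
Ray reflecting at the bottom interface goes from n = 2.1 toward n = 2.15: a half-wave phase shift.
Net: no relative phase inversion (both shifts match).
For bright reflection here: 2 n t = m λ.
Minimum nonzero at m = 1: t = λ / (2 n) = 571 / (2 × 2.1) = 136 nm.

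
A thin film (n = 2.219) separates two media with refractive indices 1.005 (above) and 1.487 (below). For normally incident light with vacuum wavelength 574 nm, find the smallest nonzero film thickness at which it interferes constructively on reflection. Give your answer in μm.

Top surface (1.005 → 2.219): reflection off a higher-index medium gives a half-wave phase shift.
Ray reflecting at the bottom interface goes from n = 2.219 toward n = 1.487: no phase shift.
Exactly one π shift → a net half-wave offset.
With one net inversion, constructive interference in reflection requires 2 n t = (m + ½) λ.
Minimum at m = 0: t = λ / (4 n) = 574 / (4 × 2.219) = 64.7 nm.

0.0647 μm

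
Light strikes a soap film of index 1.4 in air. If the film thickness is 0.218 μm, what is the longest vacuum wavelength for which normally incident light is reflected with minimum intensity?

610 nm

Ray reflecting at the top interface goes from n = 1.0 toward n = 1.4: a half-wave phase shift.
At the lower boundary (n = 1.4 to n = 1.0) the reflected ray undergoes no phase shift.
Exactly one π shift → a net half-wave offset.
For weak reflection here: 2 n t = m λ.
λ = 2 n t / m. The longest wavelength is m = 1: λ = 2 × 1.4 × 218 / 1.00 = 610 nm.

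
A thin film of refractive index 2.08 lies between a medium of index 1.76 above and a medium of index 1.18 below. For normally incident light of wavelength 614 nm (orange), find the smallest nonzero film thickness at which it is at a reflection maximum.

Ray reflecting at the top interface goes from n = 1.76 toward n = 2.08: a half-wave phase shift.
Ray reflecting at the bottom interface goes from n = 2.08 toward n = 1.18: no phase shift.
Exactly one π shift → a net half-wave offset.
So the condition for constructive reflection is 2 n t = (m + ½) λ.
Minimum at m = 0: t = λ / (4 n) = 614 / (4 × 2.08) = 73.8 nm.

73.8 nm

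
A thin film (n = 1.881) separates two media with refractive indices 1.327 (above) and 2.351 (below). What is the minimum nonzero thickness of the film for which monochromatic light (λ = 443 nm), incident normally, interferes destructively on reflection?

58.9 nm

At the upper boundary (n = 1.327 to n = 1.881) the reflected ray undergoes a half-wave phase shift.
Ray reflecting at the bottom interface goes from n = 1.881 toward n = 2.351: a half-wave phase shift.
Zero or two π shifts → no net half-wave offset.
For minimum reflection here: 2 n t = (m + ½) λ.
Minimum at m = 0: t = λ / (4 n) = 443 / (4 × 1.881) = 58.9 nm.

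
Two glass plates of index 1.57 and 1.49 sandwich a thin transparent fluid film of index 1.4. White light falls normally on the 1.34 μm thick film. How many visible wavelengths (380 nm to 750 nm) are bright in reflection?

5

Top surface (1.57 → 1.4): reflection off a lower-index medium gives no phase shift.
At the lower boundary (n = 1.4 to n = 1.49) the reflected ray undergoes a half-wave phase shift.
Net: one phase inversion between the two reflected rays.
With one net inversion, constructive interference in reflection requires 2 n t = (m + ½) λ.
λ = 2 n t / (m + ½) = 3752 / (m + ½) nm.
m=4: 834 nm (IR); m=5: 682 nm (visible); m=6: 577 nm (visible); m=7: 500 nm (visible); m=8: 441 nm (visible); m=9: 395 nm (visible); m=10: 357 nm (UV).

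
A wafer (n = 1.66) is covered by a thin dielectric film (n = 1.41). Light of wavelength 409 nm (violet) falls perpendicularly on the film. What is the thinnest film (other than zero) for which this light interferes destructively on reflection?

Top surface (1.0 → 1.41): reflection off a higher-index medium gives a half-wave phase shift.
Ray reflecting at the bottom interface goes from n = 1.41 toward n = 1.66: a half-wave phase shift.
The two reflections carry the same phase change, so no net offset.
For minimum reflection here: 2 n t = (m + ½) λ.
Minimum at m = 0: t = λ / (4 n) = 409 / (4 × 1.41) = 72.5 nm.

72.5 nm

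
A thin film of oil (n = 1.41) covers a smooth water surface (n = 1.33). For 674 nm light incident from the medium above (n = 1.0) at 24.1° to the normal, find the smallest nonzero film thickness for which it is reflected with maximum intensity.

Top surface (1.0 → 1.41): reflection off a higher-index medium gives a half-wave phase shift.
At the lower boundary (n = 1.41 to n = 1.33) the reflected ray undergoes no phase shift.
Exactly one π shift → a net half-wave offset.
For maximum reflection here: 2 n t cos θ_r = (m + ½) λ.
Snell's law: 1.0 sin 24.1° = 1.41 sin θ_r → sin θ_r = 0.290, cos θ_r = 0.957.
Minimum at m = 0: t = λ / (4 n cos θ_r) = 674 / (4 × 1.41 × 0.957) = 125 nm.

125 nm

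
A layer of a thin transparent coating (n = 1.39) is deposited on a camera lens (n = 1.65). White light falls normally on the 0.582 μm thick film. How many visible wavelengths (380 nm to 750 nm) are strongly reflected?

At the upper boundary (n = 1.0 to n = 1.39) the reflected ray undergoes a half-wave phase shift.
Bottom surface (1.39 → 1.65): reflection off a higher-index medium gives a half-wave phase shift.
Net: no relative phase inversion (both shifts match).
For strong reflection here: 2 n t = m λ.
λ = 2 n t / m = 1618 / m nm.
m=2: 809 nm (IR); m=3: 539 nm (visible); m=4: 404 nm (visible); m=5: 324 nm (UV).

2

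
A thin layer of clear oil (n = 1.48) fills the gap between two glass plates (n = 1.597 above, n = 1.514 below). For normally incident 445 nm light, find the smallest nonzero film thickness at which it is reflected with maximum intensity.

75.2 nm

Ray reflecting at the top interface goes from n = 1.597 toward n = 1.48: no phase shift.
At the lower boundary (n = 1.48 to n = 1.514) the reflected ray undergoes a half-wave phase shift.
Net: one phase inversion between the two reflected rays.
So the condition for constructive reflection is 2 n t = (m + ½) λ.
Minimum at m = 0: t = λ / (4 n) = 445 / (4 × 1.48) = 75.2 nm.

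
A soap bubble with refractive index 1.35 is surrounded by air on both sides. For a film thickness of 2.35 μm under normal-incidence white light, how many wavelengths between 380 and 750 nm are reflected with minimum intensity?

At the upper boundary (n = 1.0 to n = 1.35) the reflected ray undergoes a half-wave phase shift.
At the lower boundary (n = 1.35 to n = 1.0) the reflected ray undergoes no phase shift.
Exactly one π shift → a net half-wave offset.
So the condition for destructive reflection is 2 n t = m λ.
λ = 2 n t / m = 6345 / m nm.
m=8: 793 nm (IR); m=9: 705 nm (visible); m=10: 635 nm (visible); m=11: 577 nm (visible); m=12: 529 nm (visible); m=13: 488 nm (visible); m=14: 453 nm (visible); m=15: 423 nm (visible); m=16: 397 nm (visible); m=17: 373 nm (UV).

8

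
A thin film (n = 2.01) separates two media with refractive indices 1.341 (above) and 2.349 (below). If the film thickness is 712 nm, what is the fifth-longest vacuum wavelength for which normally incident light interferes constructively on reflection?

At the upper boundary (n = 1.341 to n = 2.01) the reflected ray undergoes a half-wave phase shift.
Ray reflecting at the bottom interface goes from n = 2.01 toward n = 2.349: a half-wave phase shift.
Zero or two π shifts → no net half-wave offset.
For bright reflection here: 2 n t = m λ.
λ = 2 n t / m. The fifth-longest wavelength is m = 5: λ = 2 × 2.01 × 712 / 5.00 = 572 nm.

572 nm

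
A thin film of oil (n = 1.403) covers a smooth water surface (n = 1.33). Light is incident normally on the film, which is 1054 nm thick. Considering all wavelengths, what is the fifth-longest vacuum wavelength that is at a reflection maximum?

657 nm

Ray reflecting at the top interface goes from n = 1.0 toward n = 1.403: a half-wave phase shift.
At the lower boundary (n = 1.403 to n = 1.33) the reflected ray undergoes no phase shift.
Exactly one π shift → a net half-wave offset.
So the condition for constructive reflection is 2 n t = (m + ½) λ.
λ = 2 n t / (m + ½). The fifth-longest wavelength is m = 4: λ = 2 × 1.403 × 1054 / 4.50 = 657 nm.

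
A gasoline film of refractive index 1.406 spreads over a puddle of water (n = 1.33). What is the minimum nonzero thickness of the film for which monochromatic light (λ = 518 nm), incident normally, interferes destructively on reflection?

184 nm

Top surface (1.0 → 1.406): reflection off a higher-index medium gives a half-wave phase shift.
Bottom surface (1.406 → 1.33): reflection off a lower-index medium gives no phase shift.
Net: one phase inversion between the two reflected rays.
With one net inversion, destructive interference in reflection requires 2 n t = m λ.
Minimum nonzero at m = 1: t = λ / (2 n) = 518 / (2 × 1.406) = 184 nm.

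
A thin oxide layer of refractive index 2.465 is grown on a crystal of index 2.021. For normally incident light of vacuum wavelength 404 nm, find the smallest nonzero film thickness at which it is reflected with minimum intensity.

At the upper boundary (n = 1.0 to n = 2.465) the reflected ray undergoes a half-wave phase shift.
At the lower boundary (n = 2.465 to n = 2.021) the reflected ray undergoes no phase shift.
Net: one phase inversion between the two reflected rays.
With one net inversion, destructive interference in reflection requires 2 n t = m λ.
Minimum nonzero at m = 1: t = λ / (2 n) = 404 / (2 × 2.465) = 81.9 nm.

81.9 nm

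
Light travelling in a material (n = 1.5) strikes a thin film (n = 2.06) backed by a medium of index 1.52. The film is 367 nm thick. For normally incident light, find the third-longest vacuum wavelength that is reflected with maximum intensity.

605 nm

Ray reflecting at the top interface goes from n = 1.5 toward n = 2.06: a half-wave phase shift.
At the lower boundary (n = 2.06 to n = 1.52) the reflected ray undergoes no phase shift.
The two reflections differ by half a wavelength.
With one net inversion, constructive interference in reflection requires 2 n t = (m + ½) λ.
λ = 2 n t / (m + ½). The third-longest wavelength is m = 2: λ = 2 × 2.06 × 367 / 2.50 = 605 nm.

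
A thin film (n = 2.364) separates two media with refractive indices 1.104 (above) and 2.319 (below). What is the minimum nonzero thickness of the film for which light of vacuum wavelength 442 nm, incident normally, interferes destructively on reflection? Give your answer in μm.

Top surface (1.104 → 2.364): reflection off a higher-index medium gives a half-wave phase shift.
At the lower boundary (n = 2.364 to n = 2.319) the reflected ray undergoes no phase shift.
Exactly one π shift → a net half-wave offset.
So the condition for destructive reflection is 2 n t = m λ.
Minimum nonzero at m = 1: t = λ / (2 n) = 442 / (2 × 2.364) = 93.5 nm.

0.0935 μm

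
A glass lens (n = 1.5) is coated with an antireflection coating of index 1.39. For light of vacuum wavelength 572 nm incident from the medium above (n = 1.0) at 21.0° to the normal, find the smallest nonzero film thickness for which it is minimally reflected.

Ray reflecting at the top interface goes from n = 1.0 toward n = 1.39: a half-wave phase shift.
Bottom surface (1.39 → 1.5): reflection off a higher-index medium gives a half-wave phase shift.
Zero or two π shifts → no net half-wave offset.
For weak reflection here: 2 n t cos θ_r = (m + ½) λ.
Snell's law: 1.0 sin 21.0° = 1.39 sin θ_r → sin θ_r = 0.258, cos θ_r = 0.966.
Minimum at m = 0: t = λ / (4 n cos θ_r) = 572 / (4 × 1.39 × 0.966) = 106 nm.

106 nm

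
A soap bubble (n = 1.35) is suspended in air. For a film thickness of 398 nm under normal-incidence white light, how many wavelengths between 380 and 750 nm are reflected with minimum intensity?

Top surface (1.0 → 1.35): reflection off a higher-index medium gives a half-wave phase shift.
Ray reflecting at the bottom interface goes from n = 1.35 toward n = 1.0: no phase shift.
The two reflections differ by half a wavelength.
For minimum reflection here: 2 n t = m λ.
λ = 2 n t / m = 1075 / m nm.
m=1: 1075 nm (IR); m=2: 537 nm (visible); m=3: 358 nm (UV).

1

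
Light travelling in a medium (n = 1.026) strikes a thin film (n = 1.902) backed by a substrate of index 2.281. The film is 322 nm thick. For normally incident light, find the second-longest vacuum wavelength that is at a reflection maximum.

Ray reflecting at the top interface goes from n = 1.026 toward n = 1.902: a half-wave phase shift.
At the lower boundary (n = 1.902 to n = 2.281) the reflected ray undergoes a half-wave phase shift.
Net: no relative phase inversion (both shifts match).
So the condition for constructive reflection is 2 n t = m λ.
λ = 2 n t / m. The second-longest wavelength is m = 2: λ = 2 × 1.902 × 322 / 2.00 = 612 nm.

612 nm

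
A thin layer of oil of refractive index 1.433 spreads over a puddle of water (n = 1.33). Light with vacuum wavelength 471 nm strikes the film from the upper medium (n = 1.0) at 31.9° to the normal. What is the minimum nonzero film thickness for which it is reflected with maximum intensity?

88.4 nm

At the upper boundary (n = 1.0 to n = 1.433) the reflected ray undergoes a half-wave phase shift.
At the lower boundary (n = 1.433 to n = 1.33) the reflected ray undergoes no phase shift.
Net: one phase inversion between the two reflected rays.
So the condition for constructive reflection is 2 n t cos θ_r = (m + ½) λ.
Snell's law: 1.0 sin 31.9° = 1.433 sin θ_r → sin θ_r = 0.369, cos θ_r = 0.930.
Minimum at m = 0: t = λ / (4 n cos θ_r) = 471 / (4 × 1.433 × 0.930) = 88.4 nm.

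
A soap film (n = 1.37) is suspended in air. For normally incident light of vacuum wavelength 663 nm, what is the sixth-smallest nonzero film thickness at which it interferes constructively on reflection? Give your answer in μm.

1.33 μm

Top surface (1.0 → 1.37): reflection off a higher-index medium gives a half-wave phase shift.
At the lower boundary (n = 1.37 to n = 1.0) the reflected ray undergoes no phase shift.
The two reflections differ by half a wavelength.
So the condition for constructive reflection is 2 n t = (m + ½) λ.
The sixth-smallest nonzero thickness corresponds to m = 5: t = (m + ½) λ / (2 n) = 5.50 × 663 / (2 × 1.37) = 1331 nm.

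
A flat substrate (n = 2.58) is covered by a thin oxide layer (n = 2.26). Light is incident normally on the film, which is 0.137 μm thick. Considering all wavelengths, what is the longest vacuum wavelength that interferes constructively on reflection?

619 nm

Top surface (1.0 → 2.26): reflection off a higher-index medium gives a half-wave phase shift.
Ray reflecting at the bottom interface goes from n = 2.26 toward n = 2.58: a half-wave phase shift.
Zero or two π shifts → no net half-wave offset.
So the condition for constructive reflection is 2 n t = m λ.
λ = 2 n t / m. The longest wavelength is m = 1: λ = 2 × 2.26 × 137 / 1.00 = 619 nm.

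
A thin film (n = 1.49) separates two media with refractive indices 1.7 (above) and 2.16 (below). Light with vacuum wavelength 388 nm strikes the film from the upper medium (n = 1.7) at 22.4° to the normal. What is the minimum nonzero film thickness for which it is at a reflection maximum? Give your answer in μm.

At the upper boundary (n = 1.7 to n = 1.49) the reflected ray undergoes no phase shift.
Ray reflecting at the bottom interface goes from n = 1.49 toward n = 2.16: a half-wave phase shift.
Exactly one π shift → a net half-wave offset.
For strong reflection here: 2 n t cos θ_r = (m + ½) λ.
Snell's law: 1.7 sin 22.4° = 1.49 sin θ_r → sin θ_r = 0.435, cos θ_r = 0.901.
Minimum at m = 0: t = λ / (4 n cos θ_r) = 388 / (4 × 1.49 × 0.901) = 72.3 nm.

0.0723 μm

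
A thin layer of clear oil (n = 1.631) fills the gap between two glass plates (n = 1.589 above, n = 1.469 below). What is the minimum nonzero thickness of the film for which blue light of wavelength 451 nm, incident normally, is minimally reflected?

At the upper boundary (n = 1.589 to n = 1.631) the reflected ray undergoes a half-wave phase shift.
Ray reflecting at the bottom interface goes from n = 1.631 toward n = 1.469: no phase shift.
Exactly one π shift → a net half-wave offset.
So the condition for destructive reflection is 2 n t = m λ.
Minimum nonzero at m = 1: t = λ / (2 n) = 451 / (2 × 1.631) = 138 nm.

138 nm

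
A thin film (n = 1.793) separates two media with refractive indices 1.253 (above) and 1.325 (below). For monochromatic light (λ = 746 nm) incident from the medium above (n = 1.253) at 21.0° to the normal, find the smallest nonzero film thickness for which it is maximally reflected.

107 nm

Ray reflecting at the top interface goes from n = 1.253 toward n = 1.793: a half-wave phase shift.
Bottom surface (1.793 → 1.325): reflection off a lower-index medium gives no phase shift.
The two reflections differ by half a wavelength.
For maximum reflection here: 2 n t cos θ_r = (m + ½) λ.
Snell's law: 1.253 sin 21.0° = 1.793 sin θ_r → sin θ_r = 0.250, cos θ_r = 0.968.
Minimum at m = 0: t = λ / (4 n cos θ_r) = 746 / (4 × 1.793 × 0.968) = 107 nm.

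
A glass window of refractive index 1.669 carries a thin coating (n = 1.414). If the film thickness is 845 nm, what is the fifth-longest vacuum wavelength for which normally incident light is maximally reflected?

At the upper boundary (n = 1.0 to n = 1.414) the reflected ray undergoes a half-wave phase shift.
Bottom surface (1.414 → 1.669): reflection off a higher-index medium gives a half-wave phase shift.
The two reflections carry the same phase change, so no net offset.
So the condition for constructive reflection is 2 n t = m λ.
λ = 2 n t / m. The fifth-longest wavelength is m = 5: λ = 2 × 1.414 × 845 / 5.00 = 478 nm.

478 nm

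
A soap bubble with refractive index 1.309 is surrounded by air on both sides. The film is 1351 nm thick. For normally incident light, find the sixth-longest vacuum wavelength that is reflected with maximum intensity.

643 nm

Ray reflecting at the top interface goes from n = 1.0 toward n = 1.309: a half-wave phase shift.
Bottom surface (1.309 → 1.0): reflection off a lower-index medium gives no phase shift.
Net: one phase inversion between the two reflected rays.
With one net inversion, constructive interference in reflection requires 2 n t = (m + ½) λ.
λ = 2 n t / (m + ½). The sixth-longest wavelength is m = 5: λ = 2 × 1.309 × 1351 / 5.50 = 643 nm.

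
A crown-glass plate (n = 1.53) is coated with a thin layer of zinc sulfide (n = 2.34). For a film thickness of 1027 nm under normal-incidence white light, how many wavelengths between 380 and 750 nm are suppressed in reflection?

At the upper boundary (n = 1.0 to n = 2.34) the reflected ray undergoes a half-wave phase shift.
Ray reflecting at the bottom interface goes from n = 2.34 toward n = 1.53: no phase shift.
The two reflections differ by half a wavelength.
So the condition for destructive reflection is 2 n t = m λ.
λ = 2 n t / m = 4806 / m nm.
m=6: 801 nm (IR); m=7: 687 nm (visible); m=8: 601 nm (visible); m=9: 534 nm (visible); m=10: 481 nm (visible); m=11: 437 nm (visible); m=12: 401 nm (visible); m=13: 370 nm (UV).

6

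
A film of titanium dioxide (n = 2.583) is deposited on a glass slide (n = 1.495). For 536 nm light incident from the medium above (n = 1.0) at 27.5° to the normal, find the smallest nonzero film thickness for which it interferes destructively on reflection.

Ray reflecting at the top interface goes from n = 1.0 toward n = 2.583: a half-wave phase shift.
Ray reflecting at the bottom interface goes from n = 2.583 toward n = 1.495: no phase shift.
The two reflections differ by half a wavelength.
So the condition for destructive reflection is 2 n t cos θ_r = m λ.
Snell's law: 1.0 sin 27.5° = 2.583 sin θ_r → sin θ_r = 0.179, cos θ_r = 0.984.
Minimum nonzero at m = 1: t = λ / (2 n cos θ_r) = 536 / (2 × 2.583 × 0.984) = 105 nm.

105 nm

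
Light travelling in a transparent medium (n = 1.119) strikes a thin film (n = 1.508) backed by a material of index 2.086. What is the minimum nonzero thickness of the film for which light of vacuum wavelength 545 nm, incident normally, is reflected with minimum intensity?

Top surface (1.119 → 1.508): reflection off a higher-index medium gives a half-wave phase shift.
At the lower boundary (n = 1.508 to n = 2.086) the reflected ray undergoes a half-wave phase shift.
The two reflections carry the same phase change, so no net offset.
With no net inversion, destructive interference in reflection requires 2 n t = (m + ½) λ.
Minimum at m = 0: t = λ / (4 n) = 545 / (4 × 1.508) = 90.4 nm.

90.4 nm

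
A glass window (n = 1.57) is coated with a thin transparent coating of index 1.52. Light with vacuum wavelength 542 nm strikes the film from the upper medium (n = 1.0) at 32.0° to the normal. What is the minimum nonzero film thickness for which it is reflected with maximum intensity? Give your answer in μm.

0.190 μm

Top surface (1.0 → 1.52): reflection off a higher-index medium gives a half-wave phase shift.
Bottom surface (1.52 → 1.57): reflection off a higher-index medium gives a half-wave phase shift.
Net: no relative phase inversion (both shifts match).
So the condition for constructive reflection is 2 n t cos θ_r = m λ.
Snell's law: 1.0 sin 32.0° = 1.52 sin θ_r → sin θ_r = 0.349, cos θ_r = 0.937.
Minimum nonzero at m = 1: t = λ / (2 n cos θ_r) = 542 / (2 × 1.52 × 0.937) = 190 nm.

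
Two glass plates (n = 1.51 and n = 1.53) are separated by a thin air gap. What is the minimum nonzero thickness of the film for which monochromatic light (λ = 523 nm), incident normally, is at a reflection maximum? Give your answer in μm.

0.131 μm

Top surface (1.51 → 1.0): reflection off a lower-index medium gives no phase shift.
At the lower boundary (n = 1.0 to n = 1.53) the reflected ray undergoes a half-wave phase shift.
The two reflections differ by half a wavelength.
For bright reflection here: 2 n t = (m + ½) λ.
Minimum at m = 0: t = λ / (4 n) = 523 / (4 × 1.0) = 131 nm.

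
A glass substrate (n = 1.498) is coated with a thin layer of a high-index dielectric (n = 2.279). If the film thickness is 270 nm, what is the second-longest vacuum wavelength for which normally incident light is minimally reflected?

Top surface (1.0 → 2.279): reflection off a higher-index medium gives a half-wave phase shift.
At the lower boundary (n = 2.279 to n = 1.498) the reflected ray undergoes no phase shift.
Net: one phase inversion between the two reflected rays.
So the condition for destructive reflection is 2 n t = m λ.
λ = 2 n t / m. The second-longest wavelength is m = 2: λ = 2 × 2.279 × 270 / 2.00 = 615 nm.

615 nm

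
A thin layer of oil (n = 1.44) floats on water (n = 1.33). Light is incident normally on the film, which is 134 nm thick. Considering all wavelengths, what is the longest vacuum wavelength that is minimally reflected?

386 nm

Top surface (1.0 → 1.44): reflection off a higher-index medium gives a half-wave phase shift.
Ray reflecting at the bottom interface goes from n = 1.44 toward n = 1.33: no phase shift.
Exactly one π shift → a net half-wave offset.
So the condition for destructive reflection is 2 n t = m λ.
λ = 2 n t / m. The longest wavelength is m = 1: λ = 2 × 1.44 × 134 / 1.00 = 386 nm.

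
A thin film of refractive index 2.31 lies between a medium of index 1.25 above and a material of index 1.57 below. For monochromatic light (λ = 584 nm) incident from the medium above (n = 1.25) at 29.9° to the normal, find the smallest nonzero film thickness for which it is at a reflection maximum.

65.6 nm

Ray reflecting at the top interface goes from n = 1.25 toward n = 2.31: a half-wave phase shift.
Bottom surface (2.31 → 1.57): reflection off a lower-index medium gives no phase shift.
Exactly one π shift → a net half-wave offset.
For maximum reflection here: 2 n t cos θ_r = (m + ½) λ.
Snell's law: 1.25 sin 29.9° = 2.31 sin θ_r → sin θ_r = 0.270, cos θ_r = 0.963.
Minimum at m = 0: t = λ / (4 n cos θ_r) = 584 / (4 × 2.31 × 0.963) = 65.6 nm.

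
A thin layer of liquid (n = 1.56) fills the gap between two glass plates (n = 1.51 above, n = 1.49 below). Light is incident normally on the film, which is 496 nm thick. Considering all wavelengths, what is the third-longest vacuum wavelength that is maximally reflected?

619 nm

At the upper boundary (n = 1.51 to n = 1.56) the reflected ray undergoes a half-wave phase shift.
At the lower boundary (n = 1.56 to n = 1.49) the reflected ray undergoes no phase shift.
Exactly one π shift → a net half-wave offset.
With one net inversion, constructive interference in reflection requires 2 n t = (m + ½) λ.
λ = 2 n t / (m + ½). The third-longest wavelength is m = 2: λ = 2 × 1.56 × 496 / 2.50 = 619 nm.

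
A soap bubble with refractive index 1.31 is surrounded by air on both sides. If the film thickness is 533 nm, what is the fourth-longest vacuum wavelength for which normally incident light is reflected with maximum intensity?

At the upper boundary (n = 1.0 to n = 1.31) the reflected ray undergoes a half-wave phase shift.
Ray reflecting at the bottom interface goes from n = 1.31 toward n = 1.0: no phase shift.
The two reflections differ by half a wavelength.
With one net inversion, constructive interference in reflection requires 2 n t = (m + ½) λ.
λ = 2 n t / (m + ½). The fourth-longest wavelength is m = 3: λ = 2 × 1.31 × 533 / 3.50 = 399 nm.

399 nm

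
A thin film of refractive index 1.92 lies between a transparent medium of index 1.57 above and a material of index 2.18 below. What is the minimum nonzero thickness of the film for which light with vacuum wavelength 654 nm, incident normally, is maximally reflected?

170 nm

Ray reflecting at the top interface goes from n = 1.57 toward n = 1.92: a half-wave phase shift.
Ray reflecting at the bottom interface goes from n = 1.92 toward n = 2.18: a half-wave phase shift.
The two reflections carry the same phase change, so no net offset.
For maximum reflection here: 2 n t = m λ.
Minimum nonzero at m = 1: t = λ / (2 n) = 654 / (2 × 1.92) = 170 nm.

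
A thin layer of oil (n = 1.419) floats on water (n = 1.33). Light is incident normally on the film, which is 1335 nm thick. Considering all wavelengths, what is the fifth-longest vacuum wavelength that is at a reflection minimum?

At the upper boundary (n = 1.0 to n = 1.419) the reflected ray undergoes a half-wave phase shift.
At the lower boundary (n = 1.419 to n = 1.33) the reflected ray undergoes no phase shift.
Exactly one π shift → a net half-wave offset.
With one net inversion, destructive interference in reflection requires 2 n t = m λ.
λ = 2 n t / m. The fifth-longest wavelength is m = 5: λ = 2 × 1.419 × 1335 / 5.00 = 758 nm.

758 nm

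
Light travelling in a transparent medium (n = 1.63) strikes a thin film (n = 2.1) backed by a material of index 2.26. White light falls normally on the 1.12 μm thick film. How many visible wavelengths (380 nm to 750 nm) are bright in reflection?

At the upper boundary (n = 1.63 to n = 2.1) the reflected ray undergoes a half-wave phase shift.
At the lower boundary (n = 2.1 to n = 2.26) the reflected ray undergoes a half-wave phase shift.
The two reflections carry the same phase change, so no net offset.
With no net inversion, constructive interference in reflection requires 2 n t = m λ.
λ = 2 n t / m = 4704 / m nm.
m=6: 784 nm (IR); m=7: 672 nm (visible); m=8: 588 nm (visible); m=9: 523 nm (visible); m=10: 470 nm (visible); m=11: 428 nm (visible); m=12: 392 nm (visible); m=13: 362 nm (UV).

6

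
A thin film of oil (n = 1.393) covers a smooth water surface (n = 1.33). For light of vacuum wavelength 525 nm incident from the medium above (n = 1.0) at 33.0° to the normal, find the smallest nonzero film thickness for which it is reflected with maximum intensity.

102 nm

Top surface (1.0 → 1.393): reflection off a higher-index medium gives a half-wave phase shift.
At the lower boundary (n = 1.393 to n = 1.33) the reflected ray undergoes no phase shift.
Exactly one π shift → a net half-wave offset.
So the condition for constructive reflection is 2 n t cos θ_r = (m + ½) λ.
Snell's law: 1.0 sin 33.0° = 1.393 sin θ_r → sin θ_r = 0.391, cos θ_r = 0.920.
Minimum at m = 0: t = λ / (4 n cos θ_r) = 525 / (4 × 1.393 × 0.920) = 102 nm.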